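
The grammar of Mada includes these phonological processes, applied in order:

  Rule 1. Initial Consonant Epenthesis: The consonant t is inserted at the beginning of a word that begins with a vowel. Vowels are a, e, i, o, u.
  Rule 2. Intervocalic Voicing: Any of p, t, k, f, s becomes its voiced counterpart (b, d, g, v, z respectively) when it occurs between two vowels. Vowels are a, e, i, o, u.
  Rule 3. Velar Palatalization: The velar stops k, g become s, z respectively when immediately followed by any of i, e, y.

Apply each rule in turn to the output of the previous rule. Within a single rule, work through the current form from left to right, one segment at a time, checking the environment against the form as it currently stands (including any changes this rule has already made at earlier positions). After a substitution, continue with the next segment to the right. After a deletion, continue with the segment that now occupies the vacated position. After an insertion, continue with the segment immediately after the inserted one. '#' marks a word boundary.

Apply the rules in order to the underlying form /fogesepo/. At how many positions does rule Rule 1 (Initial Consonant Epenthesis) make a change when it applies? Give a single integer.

0

Rule 1 Initial Consonant Epenthesis: no change — [fogesepo]
Rule 2 Intervocalic Voicing: [fogesepo] → [fogezebo]
Rule 3 Velar Palatalization: [fogezebo] → [fozezebo]
Rule Rule 1 changed 0 position(s).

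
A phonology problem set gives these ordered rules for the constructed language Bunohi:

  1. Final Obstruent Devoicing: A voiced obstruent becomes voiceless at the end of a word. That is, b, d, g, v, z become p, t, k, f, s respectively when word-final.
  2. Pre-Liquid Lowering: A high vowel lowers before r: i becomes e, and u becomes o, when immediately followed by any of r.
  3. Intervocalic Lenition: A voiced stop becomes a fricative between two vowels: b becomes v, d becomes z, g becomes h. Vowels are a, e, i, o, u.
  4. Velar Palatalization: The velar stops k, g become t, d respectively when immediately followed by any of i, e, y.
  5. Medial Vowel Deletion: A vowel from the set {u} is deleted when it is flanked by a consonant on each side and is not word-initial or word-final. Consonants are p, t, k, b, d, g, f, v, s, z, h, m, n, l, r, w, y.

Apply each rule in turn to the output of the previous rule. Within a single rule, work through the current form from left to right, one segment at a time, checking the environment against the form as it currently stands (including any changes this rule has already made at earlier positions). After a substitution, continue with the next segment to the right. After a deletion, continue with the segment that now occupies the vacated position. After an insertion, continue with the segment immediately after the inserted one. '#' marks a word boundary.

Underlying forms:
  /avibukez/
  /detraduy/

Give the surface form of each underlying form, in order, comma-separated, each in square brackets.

[avivtes], [detrazy]

/avibukez/:
  1 Final Obstruent Devoicing: [avibukez] → [avibukes]
  2 Pre-Liquid Lowering: no change — [avibukes]
  3 Intervocalic Lenition: [avibukes] → [avivukes]
  4 Velar Palatalization: [avivukes] → [avivutes]
  5 Medial Vowel Deletion: [avivutes] → [avivtes]
/detraduy/:
  1 Final Obstruent Devoicing: no change — [detraduy]
  2 Pre-Liquid Lowering: no change — [detraduy]
  3 Intervocalic Lenition: [detraduy] → [detrazuy]
  4 Velar Palatalization: no change — [detrazuy]
  5 Medial Vowel Deletion: [detrazuy] → [detrazy]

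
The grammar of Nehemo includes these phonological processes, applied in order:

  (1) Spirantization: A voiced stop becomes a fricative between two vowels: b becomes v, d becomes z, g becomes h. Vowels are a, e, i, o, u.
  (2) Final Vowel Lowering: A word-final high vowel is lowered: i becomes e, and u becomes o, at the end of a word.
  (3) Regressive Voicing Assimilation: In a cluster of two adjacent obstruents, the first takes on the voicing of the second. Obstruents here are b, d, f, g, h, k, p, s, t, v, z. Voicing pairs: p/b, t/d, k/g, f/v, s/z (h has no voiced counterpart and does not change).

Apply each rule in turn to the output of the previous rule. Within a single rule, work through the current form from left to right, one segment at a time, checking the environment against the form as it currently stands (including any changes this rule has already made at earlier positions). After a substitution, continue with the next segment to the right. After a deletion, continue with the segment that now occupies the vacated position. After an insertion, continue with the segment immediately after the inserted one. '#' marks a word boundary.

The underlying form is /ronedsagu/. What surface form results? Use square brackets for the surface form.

[ronetsaho]

(1) Spirantization: [ronedsagu] → [ronedsahu]
(2) Final Vowel Lowering: [ronedsahu] → [ronedsaho]
(3) Regressive Voicing Assimilation: [ronedsaho] → [ronetsaho]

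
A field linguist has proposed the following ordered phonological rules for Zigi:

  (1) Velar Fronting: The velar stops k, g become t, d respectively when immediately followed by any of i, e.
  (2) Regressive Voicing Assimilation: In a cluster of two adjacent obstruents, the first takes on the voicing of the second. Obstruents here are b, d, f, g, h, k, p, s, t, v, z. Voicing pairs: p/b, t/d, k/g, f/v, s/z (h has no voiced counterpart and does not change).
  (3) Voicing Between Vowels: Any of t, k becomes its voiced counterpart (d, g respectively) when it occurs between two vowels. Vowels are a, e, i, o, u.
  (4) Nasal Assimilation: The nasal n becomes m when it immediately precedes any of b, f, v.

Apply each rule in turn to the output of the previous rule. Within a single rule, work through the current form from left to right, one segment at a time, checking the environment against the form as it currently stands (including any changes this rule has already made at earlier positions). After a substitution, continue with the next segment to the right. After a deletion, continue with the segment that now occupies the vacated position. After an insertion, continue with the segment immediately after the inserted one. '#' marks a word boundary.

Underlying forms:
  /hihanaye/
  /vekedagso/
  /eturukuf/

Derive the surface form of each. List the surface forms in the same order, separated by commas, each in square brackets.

[hihanaye], [vededakso], [eduruguf]

/hihanaye/:
  (1) Velar Fronting: no change — [hihanaye]
  (2) Regressive Voicing Assimilation: no change — [hihanaye]
  (3) Voicing Between Vowels: no change — [hihanaye]
  (4) Nasal Assimilation: no change — [hihanaye]
/vekedagso/:
  (1) Velar Fronting: [vekedagso] → [vetedagso]
  (2) Regressive Voicing Assimilation: [vetedagso] → [vetedakso]
  (3) Voicing Between Vowels: [vetedakso] → [vededakso]
  (4) Nasal Assimilation: no change — [vededakso]
/eturukuf/:
  (1) Velar Fronting: no change — [eturukuf]
  (2) Regressive Voicing Assimilation: no change — [eturukuf]
  (3) Voicing Between Vowels: [eturukuf] → [eduruguf]
  (4) Nasal Assimilation: no change — [eduruguf]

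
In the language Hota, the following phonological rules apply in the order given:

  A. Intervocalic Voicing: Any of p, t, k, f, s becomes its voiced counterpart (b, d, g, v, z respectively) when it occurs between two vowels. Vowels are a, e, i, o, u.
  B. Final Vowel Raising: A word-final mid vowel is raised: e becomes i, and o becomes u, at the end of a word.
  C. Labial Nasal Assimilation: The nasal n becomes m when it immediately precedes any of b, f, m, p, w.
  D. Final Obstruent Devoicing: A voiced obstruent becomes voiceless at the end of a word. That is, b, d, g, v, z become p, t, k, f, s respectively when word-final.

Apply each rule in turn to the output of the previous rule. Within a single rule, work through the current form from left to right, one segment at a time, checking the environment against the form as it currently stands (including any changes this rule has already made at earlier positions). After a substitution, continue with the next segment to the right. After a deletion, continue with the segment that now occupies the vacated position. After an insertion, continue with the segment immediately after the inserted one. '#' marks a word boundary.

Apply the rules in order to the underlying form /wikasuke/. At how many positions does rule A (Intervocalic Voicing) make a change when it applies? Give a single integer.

3

A Intervocalic Voicing: [wikasuke] → [wigazuge]
B Final Vowel Raising: [wigazuge] → [wigazugi]
C Labial Nasal Assimilation: no change — [wigazugi]
D Final Obstruent Devoicing: no change — [wigazugi]
Rule A changed 3 position(s).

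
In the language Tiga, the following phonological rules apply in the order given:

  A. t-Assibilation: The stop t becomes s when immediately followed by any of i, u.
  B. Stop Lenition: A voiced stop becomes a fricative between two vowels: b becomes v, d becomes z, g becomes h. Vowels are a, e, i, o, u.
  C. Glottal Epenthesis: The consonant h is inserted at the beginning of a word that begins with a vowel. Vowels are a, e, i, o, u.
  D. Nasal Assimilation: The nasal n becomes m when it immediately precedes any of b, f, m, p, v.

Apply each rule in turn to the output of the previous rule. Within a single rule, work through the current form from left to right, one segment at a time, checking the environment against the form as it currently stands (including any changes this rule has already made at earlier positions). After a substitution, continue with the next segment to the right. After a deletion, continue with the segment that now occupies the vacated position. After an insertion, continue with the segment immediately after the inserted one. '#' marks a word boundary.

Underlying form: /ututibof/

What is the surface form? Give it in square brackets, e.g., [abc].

[hususivof]

A t-Assibilation: [ututibof] → [ususibof]
B Stop Lenition: [ususibof] → [ususivof]
C Glottal Epenthesis: [ususivof] → [hususivof]
D Nasal Assimilation: no change — [hususivof]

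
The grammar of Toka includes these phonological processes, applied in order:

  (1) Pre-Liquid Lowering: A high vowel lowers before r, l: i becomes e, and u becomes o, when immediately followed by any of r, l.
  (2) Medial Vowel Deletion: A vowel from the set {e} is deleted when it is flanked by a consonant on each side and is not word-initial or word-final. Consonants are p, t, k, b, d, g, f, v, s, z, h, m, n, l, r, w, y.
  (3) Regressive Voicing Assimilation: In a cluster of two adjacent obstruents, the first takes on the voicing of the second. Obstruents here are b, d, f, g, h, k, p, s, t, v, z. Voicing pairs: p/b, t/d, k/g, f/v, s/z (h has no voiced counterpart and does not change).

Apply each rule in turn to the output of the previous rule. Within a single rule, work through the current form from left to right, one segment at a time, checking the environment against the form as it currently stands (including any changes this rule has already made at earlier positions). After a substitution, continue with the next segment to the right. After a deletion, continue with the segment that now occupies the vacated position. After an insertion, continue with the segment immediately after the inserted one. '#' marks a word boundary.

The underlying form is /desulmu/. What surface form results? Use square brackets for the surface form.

[tsolmu]

(1) Pre-Liquid Lowering: [desulmu] → [desolmu]
(2) Medial Vowel Deletion: [desolmu] → [dsolmu]
(3) Regressive Voicing Assimilation: [dsolmu] → [tsolmu]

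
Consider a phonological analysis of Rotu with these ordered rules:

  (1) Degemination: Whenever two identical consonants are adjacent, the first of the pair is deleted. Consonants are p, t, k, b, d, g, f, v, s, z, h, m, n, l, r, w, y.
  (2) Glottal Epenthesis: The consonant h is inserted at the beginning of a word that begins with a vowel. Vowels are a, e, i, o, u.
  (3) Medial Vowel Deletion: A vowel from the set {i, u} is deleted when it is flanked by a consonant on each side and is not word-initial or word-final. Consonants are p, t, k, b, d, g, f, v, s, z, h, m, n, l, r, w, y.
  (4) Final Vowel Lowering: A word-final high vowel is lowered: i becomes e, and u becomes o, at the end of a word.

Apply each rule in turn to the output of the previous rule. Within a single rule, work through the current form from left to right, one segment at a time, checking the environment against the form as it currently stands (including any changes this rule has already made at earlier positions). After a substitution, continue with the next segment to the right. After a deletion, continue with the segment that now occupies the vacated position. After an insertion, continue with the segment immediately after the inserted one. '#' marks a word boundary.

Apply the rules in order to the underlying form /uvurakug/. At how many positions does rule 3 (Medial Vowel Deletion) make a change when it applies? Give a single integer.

3

(1) Degemination: no change — [uvurakug]
(2) Glottal Epenthesis: [uvurakug] → [huvurakug]
(3) Medial Vowel Deletion: [huvurakug] → [hvrakg]
(4) Final Vowel Lowering: no change — [hvrakg]
Rule 3 changed 3 position(s).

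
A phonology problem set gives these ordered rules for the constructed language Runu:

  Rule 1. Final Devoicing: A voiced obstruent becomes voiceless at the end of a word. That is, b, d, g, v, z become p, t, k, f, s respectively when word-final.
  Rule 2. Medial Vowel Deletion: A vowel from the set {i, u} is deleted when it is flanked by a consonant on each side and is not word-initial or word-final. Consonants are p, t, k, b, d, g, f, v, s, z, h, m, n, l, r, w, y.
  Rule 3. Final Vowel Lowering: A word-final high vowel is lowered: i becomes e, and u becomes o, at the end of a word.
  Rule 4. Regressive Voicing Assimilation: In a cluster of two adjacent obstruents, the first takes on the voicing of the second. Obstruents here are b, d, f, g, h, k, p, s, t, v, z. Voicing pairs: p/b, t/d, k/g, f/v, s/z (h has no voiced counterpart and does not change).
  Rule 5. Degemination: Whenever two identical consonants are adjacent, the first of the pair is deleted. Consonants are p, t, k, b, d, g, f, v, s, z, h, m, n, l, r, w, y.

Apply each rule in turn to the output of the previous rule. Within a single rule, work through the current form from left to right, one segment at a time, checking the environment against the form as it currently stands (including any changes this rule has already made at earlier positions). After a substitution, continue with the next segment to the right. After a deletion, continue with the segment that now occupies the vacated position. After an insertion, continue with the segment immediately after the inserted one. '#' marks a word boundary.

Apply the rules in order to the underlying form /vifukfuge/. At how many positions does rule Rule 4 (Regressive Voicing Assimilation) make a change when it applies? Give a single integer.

Rule 1 Final Devoicing: no change — [vifukfuge]
Rule 2 Medial Vowel Deletion: [vifukfuge] → [vfkfge]
Rule 3 Final Vowel Lowering: no change — [vfkfge]
Rule 4 Regressive Voicing Assimilation: [vfkfge] → [ffkvge]
Rule 5 Degemination: [ffkvge] → [fkvge]
Rule Rule 4 changed 2 position(s).

2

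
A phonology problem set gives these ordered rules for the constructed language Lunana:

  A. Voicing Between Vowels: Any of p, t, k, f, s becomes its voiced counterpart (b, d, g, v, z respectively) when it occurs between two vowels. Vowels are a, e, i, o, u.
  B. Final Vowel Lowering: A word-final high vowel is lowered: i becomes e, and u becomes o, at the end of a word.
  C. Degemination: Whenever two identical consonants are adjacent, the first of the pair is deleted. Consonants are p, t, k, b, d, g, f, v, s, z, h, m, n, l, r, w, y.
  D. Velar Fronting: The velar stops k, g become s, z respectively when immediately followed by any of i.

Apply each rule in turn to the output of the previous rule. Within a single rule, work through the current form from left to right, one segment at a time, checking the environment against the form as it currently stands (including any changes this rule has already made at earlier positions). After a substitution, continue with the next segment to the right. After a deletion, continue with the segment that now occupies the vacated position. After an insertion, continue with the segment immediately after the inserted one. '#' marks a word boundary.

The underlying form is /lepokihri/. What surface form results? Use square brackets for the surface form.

A Voicing Between Vowels: [lepokihri] → [lebogihri]
B Final Vowel Lowering: [lebogihri] → [lebogihre]
C Degemination: no change — [lebogihre]
D Velar Fronting: [lebogihre] → [lebozihre]

[lebozihre]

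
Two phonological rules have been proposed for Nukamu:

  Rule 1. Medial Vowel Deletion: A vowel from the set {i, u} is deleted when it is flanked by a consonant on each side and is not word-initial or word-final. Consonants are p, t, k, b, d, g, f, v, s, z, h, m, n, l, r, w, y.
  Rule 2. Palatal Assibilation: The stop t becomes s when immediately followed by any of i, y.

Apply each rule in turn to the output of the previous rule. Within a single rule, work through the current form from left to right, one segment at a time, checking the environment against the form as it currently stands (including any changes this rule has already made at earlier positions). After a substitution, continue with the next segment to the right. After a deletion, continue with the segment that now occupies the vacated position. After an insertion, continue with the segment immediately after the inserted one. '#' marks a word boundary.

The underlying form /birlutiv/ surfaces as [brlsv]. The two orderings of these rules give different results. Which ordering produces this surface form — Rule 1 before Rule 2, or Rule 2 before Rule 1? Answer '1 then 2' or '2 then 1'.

2 then 1

Order 1 then 2:
  1 Medial Vowel Deletion: [birlutiv] → [brltv]
  2 Palatal Assibilation: no change — [brltv]
  result: [brltv]
Order 2 then 1:
  2 Palatal Assibilation: [birlutiv] → [birlusiv]
  1 Medial Vowel Deletion: [birlusiv] → [brlsv]
  result: [brlsv]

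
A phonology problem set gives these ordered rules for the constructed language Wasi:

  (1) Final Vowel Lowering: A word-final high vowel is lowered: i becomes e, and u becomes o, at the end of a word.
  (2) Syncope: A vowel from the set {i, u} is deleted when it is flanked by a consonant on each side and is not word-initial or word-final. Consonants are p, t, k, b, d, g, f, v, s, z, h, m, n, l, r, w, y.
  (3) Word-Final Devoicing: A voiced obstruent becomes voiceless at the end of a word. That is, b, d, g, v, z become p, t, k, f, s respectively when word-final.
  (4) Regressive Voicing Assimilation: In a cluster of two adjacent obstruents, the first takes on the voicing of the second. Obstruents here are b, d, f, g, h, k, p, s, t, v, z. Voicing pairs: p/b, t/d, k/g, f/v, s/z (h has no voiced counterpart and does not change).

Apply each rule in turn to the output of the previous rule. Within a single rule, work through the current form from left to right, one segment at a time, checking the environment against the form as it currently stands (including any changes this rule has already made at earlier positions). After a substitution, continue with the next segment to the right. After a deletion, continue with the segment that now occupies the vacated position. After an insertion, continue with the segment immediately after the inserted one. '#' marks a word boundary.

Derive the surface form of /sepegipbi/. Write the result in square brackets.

(1) Final Vowel Lowering: [sepegipbi] → [sepegipbe]
(2) Syncope: [sepegipbe] → [sepegpbe]
(3) Word-Final Devoicing: no change — [sepegpbe]
(4) Regressive Voicing Assimilation: [sepegpbe] → [sepekbbe]

[sepekbbe]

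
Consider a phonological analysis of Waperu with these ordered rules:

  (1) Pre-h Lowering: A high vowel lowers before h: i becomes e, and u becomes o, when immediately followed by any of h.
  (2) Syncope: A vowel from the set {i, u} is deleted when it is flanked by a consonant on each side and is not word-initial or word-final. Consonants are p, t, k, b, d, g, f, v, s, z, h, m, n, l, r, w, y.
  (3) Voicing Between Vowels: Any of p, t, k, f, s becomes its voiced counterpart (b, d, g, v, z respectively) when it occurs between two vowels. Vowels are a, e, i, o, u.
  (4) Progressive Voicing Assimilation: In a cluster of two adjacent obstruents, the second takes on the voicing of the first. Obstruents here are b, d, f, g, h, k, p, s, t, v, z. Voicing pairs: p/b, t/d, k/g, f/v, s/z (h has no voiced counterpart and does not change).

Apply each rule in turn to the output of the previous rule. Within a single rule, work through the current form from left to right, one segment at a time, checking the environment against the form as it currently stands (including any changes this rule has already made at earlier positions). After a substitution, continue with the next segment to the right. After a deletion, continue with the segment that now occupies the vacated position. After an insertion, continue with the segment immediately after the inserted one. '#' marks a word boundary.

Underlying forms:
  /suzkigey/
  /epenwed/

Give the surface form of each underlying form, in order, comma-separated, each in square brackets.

/suzkigey/:
  (1) Pre-h Lowering: no change — [suzkigey]
  (2) Syncope: [suzkigey] → [szkgey]
  (3) Voicing Between Vowels: no change — [szkgey]
  (4) Progressive Voicing Assimilation: [szkgey] → [sskkey]
/epenwed/:
  (1) Pre-h Lowering: no change — [epenwed]
  (2) Syncope: no change — [epenwed]
  (3) Voicing Between Vowels: [epenwed] → [ebenwed]
  (4) Progressive Voicing Assimilation: no change — [ebenwed]

[sskkey], [ebenwed]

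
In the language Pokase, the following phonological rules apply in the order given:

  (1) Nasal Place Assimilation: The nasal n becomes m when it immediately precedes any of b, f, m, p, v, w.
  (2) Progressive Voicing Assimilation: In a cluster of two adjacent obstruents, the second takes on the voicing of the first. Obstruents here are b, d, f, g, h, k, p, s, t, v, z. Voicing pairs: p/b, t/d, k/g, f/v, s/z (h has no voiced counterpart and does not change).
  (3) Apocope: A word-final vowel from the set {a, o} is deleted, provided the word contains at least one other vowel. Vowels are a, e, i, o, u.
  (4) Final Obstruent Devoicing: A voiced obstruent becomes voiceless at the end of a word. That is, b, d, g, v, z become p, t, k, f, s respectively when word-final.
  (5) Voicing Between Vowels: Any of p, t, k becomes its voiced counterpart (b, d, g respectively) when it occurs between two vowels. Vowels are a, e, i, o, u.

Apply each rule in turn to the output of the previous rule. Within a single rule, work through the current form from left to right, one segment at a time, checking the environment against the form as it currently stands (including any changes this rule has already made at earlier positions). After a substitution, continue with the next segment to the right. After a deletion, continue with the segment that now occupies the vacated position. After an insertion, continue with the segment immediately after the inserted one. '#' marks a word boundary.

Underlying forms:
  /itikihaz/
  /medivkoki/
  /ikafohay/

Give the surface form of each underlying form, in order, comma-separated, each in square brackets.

/itikihaz/:
  (1) Nasal Place Assimilation: no change — [itikihaz]
  (2) Progressive Voicing Assimilation: no change — [itikihaz]
  (3) Apocope: no change — [itikihaz]
  (4) Final Obstruent Devoicing: [itikihaz] → [itikihas]
  (5) Voicing Between Vowels: [itikihas] → [idigihas]
/medivkoki/:
  (1) Nasal Place Assimilation: no change — [medivkoki]
  (2) Progressive Voicing Assimilation: [medivkoki] → [medivgoki]
  (3) Apocope: no change — [medivgoki]
  (4) Final Obstruent Devoicing: no change — [medivgoki]
  (5) Voicing Between Vowels: [medivgoki] → [medivgogi]
/ikafohay/:
  (1) Nasal Place Assimilation: no change — [ikafohay]
  (2) Progressive Voicing Assimilation: no change — [ikafohay]
  (3) Apocope: no change — [ikafohay]
  (4) Final Obstruent Devoicing: no change — [ikafohay]
  (5) Voicing Between Vowels: [ikafohay] → [igafohay]

[idigihas], [medivgogi], [igafohay]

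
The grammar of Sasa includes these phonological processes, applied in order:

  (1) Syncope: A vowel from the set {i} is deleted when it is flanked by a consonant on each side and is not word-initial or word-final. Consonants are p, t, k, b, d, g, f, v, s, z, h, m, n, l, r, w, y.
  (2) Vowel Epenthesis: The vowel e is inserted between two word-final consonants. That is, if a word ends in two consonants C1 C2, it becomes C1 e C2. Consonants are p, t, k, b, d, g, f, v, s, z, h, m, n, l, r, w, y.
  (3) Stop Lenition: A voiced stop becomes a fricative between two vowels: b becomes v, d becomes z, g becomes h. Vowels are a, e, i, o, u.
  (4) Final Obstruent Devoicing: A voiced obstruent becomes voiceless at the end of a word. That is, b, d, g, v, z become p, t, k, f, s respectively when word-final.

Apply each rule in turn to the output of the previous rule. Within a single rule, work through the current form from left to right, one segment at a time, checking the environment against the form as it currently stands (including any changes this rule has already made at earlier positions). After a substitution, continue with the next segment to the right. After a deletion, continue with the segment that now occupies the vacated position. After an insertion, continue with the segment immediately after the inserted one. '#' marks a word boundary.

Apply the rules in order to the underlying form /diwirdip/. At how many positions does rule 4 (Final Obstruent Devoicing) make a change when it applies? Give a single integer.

0

(1) Syncope: [diwirdip] → [dwrdp]
(2) Vowel Epenthesis: [dwrdp] → [dwrdep]
(3) Stop Lenition: no change — [dwrdep]
(4) Final Obstruent Devoicing: no change — [dwrdep]
Rule 4 changed 0 position(s).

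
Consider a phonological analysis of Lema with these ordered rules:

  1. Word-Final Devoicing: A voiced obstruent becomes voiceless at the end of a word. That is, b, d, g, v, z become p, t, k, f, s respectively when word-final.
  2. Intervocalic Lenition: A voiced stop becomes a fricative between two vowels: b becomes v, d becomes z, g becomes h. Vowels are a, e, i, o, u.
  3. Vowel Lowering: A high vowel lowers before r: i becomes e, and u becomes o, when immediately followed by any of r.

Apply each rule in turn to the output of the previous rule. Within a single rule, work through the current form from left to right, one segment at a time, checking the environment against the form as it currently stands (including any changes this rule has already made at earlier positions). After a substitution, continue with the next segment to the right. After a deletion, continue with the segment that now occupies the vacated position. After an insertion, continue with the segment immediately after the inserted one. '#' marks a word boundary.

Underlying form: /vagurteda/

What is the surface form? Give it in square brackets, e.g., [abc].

[vahorteza]

1 Word-Final Devoicing: no change — [vagurteda]
2 Intervocalic Lenition: [vagurteda] → [vahurteza]
3 Vowel Lowering: [vahurteza] → [vahorteza]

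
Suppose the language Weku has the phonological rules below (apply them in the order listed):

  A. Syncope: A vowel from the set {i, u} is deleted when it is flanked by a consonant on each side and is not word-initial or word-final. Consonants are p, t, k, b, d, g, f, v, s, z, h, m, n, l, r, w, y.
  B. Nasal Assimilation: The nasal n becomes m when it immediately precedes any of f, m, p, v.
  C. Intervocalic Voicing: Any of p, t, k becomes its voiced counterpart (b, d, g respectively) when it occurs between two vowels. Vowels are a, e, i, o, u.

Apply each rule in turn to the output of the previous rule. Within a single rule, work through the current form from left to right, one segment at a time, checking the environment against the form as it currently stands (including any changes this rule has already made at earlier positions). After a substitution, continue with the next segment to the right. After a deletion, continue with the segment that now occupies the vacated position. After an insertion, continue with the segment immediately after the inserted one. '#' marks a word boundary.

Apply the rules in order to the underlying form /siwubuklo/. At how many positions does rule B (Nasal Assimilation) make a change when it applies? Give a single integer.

A Syncope: [siwubuklo] → [swbklo]
B Nasal Assimilation: no change — [swbklo]
C Intervocalic Voicing: no change — [swbklo]
Rule B changed 0 position(s).

0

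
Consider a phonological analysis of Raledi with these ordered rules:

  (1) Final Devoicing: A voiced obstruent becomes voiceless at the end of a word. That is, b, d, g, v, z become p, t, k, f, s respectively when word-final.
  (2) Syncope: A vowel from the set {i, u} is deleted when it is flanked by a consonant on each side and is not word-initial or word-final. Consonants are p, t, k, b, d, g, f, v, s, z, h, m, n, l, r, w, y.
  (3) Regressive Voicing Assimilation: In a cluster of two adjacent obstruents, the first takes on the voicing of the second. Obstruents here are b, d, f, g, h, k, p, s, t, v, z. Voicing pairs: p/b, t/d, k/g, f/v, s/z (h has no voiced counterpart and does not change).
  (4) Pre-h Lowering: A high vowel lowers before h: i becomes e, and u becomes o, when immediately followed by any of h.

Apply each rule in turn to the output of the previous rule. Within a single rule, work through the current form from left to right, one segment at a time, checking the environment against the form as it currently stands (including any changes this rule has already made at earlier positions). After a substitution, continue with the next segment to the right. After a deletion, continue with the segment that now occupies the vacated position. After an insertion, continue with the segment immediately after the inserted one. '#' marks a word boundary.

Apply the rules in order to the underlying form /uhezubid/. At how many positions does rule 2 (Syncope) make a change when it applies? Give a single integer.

2

(1) Final Devoicing: [uhezubid] → [uhezubit]
(2) Syncope: [uhezubit] → [uhezbt]
(3) Regressive Voicing Assimilation: [uhezbt] → [uhezpt]
(4) Pre-h Lowering: [uhezpt] → [ohezpt]
Rule 2 changed 2 position(s).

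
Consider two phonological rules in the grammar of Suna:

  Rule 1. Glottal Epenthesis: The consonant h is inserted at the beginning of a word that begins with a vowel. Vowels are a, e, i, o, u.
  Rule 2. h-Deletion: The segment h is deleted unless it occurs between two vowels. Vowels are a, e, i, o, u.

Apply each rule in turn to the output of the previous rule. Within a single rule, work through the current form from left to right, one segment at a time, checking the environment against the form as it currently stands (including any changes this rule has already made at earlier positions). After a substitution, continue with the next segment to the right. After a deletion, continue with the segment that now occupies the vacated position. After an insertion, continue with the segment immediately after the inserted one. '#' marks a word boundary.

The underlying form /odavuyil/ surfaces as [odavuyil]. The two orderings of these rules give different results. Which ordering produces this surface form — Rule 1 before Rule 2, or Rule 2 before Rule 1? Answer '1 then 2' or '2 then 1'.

1 then 2

Order 1 then 2:
  1 Glottal Epenthesis: [odavuyil] → [hodavuyil]
  2 h-Deletion: [hodavuyil] → [odavuyil]
  result: [odavuyil]
Order 2 then 1:
  2 h-Deletion: no change — [odavuyil]
  1 Glottal Epenthesis: [odavuyil] → [hodavuyil]
  result: [hodavuyil]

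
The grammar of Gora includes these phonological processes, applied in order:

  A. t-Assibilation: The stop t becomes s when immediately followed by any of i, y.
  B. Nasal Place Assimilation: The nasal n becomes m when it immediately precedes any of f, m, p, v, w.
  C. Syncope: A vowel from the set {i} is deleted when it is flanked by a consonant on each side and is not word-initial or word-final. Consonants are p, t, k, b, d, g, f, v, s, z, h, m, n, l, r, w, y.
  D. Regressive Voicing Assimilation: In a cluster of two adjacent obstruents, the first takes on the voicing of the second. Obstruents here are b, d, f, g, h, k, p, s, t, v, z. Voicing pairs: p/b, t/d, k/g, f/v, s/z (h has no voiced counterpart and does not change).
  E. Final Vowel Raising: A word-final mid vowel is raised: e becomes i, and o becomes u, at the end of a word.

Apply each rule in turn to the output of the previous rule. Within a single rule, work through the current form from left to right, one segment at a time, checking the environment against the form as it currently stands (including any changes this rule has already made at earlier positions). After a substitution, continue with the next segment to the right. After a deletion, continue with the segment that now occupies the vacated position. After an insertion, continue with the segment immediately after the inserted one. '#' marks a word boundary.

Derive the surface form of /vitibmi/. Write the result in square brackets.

[fzbmi]

A t-Assibilation: [vitibmi] → [visibmi]
B Nasal Place Assimilation: no change — [visibmi]
C Syncope: [visibmi] → [vsbmi]
D Regressive Voicing Assimilation: [vsbmi] → [fzbmi]
E Final Vowel Raising: no change — [fzbmi]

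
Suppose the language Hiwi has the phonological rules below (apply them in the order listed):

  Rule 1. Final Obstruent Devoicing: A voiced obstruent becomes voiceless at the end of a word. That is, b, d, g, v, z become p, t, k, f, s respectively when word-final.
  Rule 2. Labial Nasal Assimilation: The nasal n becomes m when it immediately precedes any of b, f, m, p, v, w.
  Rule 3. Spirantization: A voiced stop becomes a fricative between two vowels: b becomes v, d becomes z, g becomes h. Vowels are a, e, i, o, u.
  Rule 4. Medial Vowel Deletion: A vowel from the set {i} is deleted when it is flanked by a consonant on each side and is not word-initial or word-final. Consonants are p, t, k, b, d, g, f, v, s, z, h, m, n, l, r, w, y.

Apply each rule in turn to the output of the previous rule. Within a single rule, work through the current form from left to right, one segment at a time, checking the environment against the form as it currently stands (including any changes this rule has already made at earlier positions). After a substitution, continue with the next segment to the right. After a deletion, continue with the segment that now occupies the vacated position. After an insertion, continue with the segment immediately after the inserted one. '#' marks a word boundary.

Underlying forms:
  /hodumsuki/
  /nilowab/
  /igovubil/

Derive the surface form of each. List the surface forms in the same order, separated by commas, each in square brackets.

[hozumsuki], [nlowap], [ihovuvl]

/hodumsuki/:
  Rule 1 Final Obstruent Devoicing: no change — [hodumsuki]
  Rule 2 Labial Nasal Assimilation: no change — [hodumsuki]
  Rule 3 Spirantization: [hodumsuki] → [hozumsuki]
  Rule 4 Medial Vowel Deletion: no change — [hozumsuki]
/nilowab/:
  Rule 1 Final Obstruent Devoicing: [nilowab] → [nilowap]
  Rule 2 Labial Nasal Assimilation: no change — [nilowap]
  Rule 3 Spirantization: no change — [nilowap]
  Rule 4 Medial Vowel Deletion: [nilowap] → [nlowap]
/igovubil/:
  Rule 1 Final Obstruent Devoicing: no change — [igovubil]
  Rule 2 Labial Nasal Assimilation: no change — [igovubil]
  Rule 3 Spirantization: [igovubil] → [ihovuvil]
  Rule 4 Medial Vowel Deletion: [ihovuvil] → [ihovuvl]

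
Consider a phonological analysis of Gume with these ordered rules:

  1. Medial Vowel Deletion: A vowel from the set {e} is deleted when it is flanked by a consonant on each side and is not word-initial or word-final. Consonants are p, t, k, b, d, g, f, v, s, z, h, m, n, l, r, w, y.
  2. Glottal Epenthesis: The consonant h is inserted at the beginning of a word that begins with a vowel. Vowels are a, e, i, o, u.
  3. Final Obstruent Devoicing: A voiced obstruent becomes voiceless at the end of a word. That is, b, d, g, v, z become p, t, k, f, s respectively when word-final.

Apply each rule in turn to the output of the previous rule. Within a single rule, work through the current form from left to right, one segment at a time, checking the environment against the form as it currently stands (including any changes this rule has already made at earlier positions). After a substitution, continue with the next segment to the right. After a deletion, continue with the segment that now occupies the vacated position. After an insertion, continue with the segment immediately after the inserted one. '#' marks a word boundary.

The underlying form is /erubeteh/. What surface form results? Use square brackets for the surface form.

1 Medial Vowel Deletion: [erubeteh] → [erubth]
2 Glottal Epenthesis: [erubth] → [herubth]
3 Final Obstruent Devoicing: no change — [herubth]

[herubth]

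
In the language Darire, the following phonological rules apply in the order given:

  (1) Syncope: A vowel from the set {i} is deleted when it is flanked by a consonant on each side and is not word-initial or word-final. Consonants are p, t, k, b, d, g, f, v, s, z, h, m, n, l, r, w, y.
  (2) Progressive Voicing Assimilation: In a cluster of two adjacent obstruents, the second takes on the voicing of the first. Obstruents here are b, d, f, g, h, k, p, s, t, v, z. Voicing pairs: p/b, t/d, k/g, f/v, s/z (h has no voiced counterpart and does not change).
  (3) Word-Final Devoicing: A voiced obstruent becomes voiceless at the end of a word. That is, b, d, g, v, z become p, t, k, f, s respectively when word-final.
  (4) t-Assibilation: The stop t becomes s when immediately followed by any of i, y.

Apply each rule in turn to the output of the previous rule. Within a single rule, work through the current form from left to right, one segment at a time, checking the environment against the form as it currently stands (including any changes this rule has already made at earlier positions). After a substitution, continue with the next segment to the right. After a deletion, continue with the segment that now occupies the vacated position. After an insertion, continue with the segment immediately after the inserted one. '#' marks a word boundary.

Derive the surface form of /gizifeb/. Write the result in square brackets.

[gzvep]

(1) Syncope: [gizifeb] → [gzfeb]
(2) Progressive Voicing Assimilation: [gzfeb] → [gzveb]
(3) Word-Final Devoicing: [gzveb] → [gzvep]
(4) t-Assibilation: no change — [gzvep]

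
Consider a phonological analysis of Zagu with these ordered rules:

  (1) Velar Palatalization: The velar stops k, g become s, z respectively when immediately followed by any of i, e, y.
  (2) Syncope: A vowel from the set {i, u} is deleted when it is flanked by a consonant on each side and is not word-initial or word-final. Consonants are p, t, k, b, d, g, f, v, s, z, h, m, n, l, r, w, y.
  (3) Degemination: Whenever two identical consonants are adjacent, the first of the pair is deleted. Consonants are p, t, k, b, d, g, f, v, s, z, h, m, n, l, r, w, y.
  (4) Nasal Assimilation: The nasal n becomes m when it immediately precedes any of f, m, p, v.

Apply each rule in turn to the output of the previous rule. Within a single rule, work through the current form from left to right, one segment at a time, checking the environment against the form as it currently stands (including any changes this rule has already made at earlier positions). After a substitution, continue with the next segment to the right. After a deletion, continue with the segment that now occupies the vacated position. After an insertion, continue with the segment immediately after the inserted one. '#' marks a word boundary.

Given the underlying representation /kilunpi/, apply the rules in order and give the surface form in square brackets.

[slmpi]

(1) Velar Palatalization: [kilunpi] → [silunpi]
(2) Syncope: [silunpi] → [slnpi]
(3) Degemination: no change — [slnpi]
(4) Nasal Assimilation: [slnpi] → [slmpi]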